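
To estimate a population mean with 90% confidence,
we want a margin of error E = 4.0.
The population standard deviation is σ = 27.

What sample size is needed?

Answer: n = 124

Derivation:
z_0.05 = 1.645
n = (z×σ/E)² = (1.645×27/4.0)²
n = 123.2933
Round up: n = 124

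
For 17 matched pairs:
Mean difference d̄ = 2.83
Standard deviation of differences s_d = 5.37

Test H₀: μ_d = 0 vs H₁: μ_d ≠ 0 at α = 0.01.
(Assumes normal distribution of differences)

Answer: t = 2.1729, fail to reject H₀

Derivation:
df = n - 1 = 16
SE = s_d/√n = 5.37/√17 = 1.3024
t = d̄/SE = 2.83/1.3024 = 2.1729
Critical value: t_{0.005,16} = ±2.921
p-value ≈ 0.0452
Decision: fail to reject H₀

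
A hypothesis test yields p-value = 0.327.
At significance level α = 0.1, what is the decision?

Answer: fail to reject H₀

Derivation:
Compare p-value to α:
0.327 ≥ 0.1
Decision: fail to reject H₀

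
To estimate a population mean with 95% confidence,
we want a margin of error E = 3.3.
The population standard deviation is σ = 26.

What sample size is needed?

z_0.025 = 1.960
n = (z×σ/E)² = (1.960×26/3.3)²
n = 238.4685
Round up: n = 239

Answer: n = 239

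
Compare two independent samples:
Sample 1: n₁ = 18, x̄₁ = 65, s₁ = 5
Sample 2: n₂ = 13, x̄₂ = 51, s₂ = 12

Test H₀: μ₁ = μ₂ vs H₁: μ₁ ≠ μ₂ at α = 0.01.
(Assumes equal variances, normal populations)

Pooled variance: s²_p = [17×5² + 12×12²]/(29) = 74.2414
s_p = 8.6163
SE = s_p×√(1/n₁ + 1/n₂) = 8.6163×√(1/18 + 1/13) = 3.1361
t = (x̄₁ - x̄₂)/SE = (65 - 51)/3.1361 = 4.4641
df = 29, t-critical = ±2.756
Decision: reject H₀

Answer: t = 4.4641, reject H₀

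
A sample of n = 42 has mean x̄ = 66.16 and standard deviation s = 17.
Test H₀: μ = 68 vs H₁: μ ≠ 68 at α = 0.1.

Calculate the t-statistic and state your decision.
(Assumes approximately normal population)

Answer: t = -0.7014, fail to reject H₀

Derivation:
df = n - 1 = 41
SE = s/√n = 17/√42 = 2.6232
t = (x̄ - μ₀)/SE = (66.16 - 68)/2.6232 = -0.7014
Critical value: t_{0.05,41} = ±1.683
p-value ≈ 0.4870
Decision: fail to reject H₀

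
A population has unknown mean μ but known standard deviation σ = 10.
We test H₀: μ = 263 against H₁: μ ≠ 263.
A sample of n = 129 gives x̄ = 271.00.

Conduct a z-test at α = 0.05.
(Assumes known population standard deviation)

Answer: z = 9.0857, reject H₀

Derivation:
Standard error: SE = σ/√n = 10/√129 = 0.8805
z-statistic: z = (x̄ - μ₀)/SE = (271.00 - 263)/0.8805 = 9.0857
Critical value: ±1.960
p-value < 0.0001
Decision: reject H₀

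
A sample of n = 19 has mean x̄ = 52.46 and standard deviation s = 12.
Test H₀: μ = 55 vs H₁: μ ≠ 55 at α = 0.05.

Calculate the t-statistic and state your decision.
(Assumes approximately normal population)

df = n - 1 = 18
SE = s/√n = 12/√19 = 2.7530
t = (x̄ - μ₀)/SE = (52.46 - 55)/2.7530 = -0.9226
Critical value: t_{0.025,18} = ±2.101
p-value ≈ 0.3684
Decision: fail to reject H₀

Answer: t = -0.9226, fail to reject H₀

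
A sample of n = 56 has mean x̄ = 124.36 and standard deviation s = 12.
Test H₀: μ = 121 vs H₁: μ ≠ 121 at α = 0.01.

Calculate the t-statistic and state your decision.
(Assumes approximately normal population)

Answer: t = 2.0953, fail to reject H₀

Derivation:
df = n - 1 = 55
SE = s/√n = 12/√56 = 1.6036
t = (x̄ - μ₀)/SE = (124.36 - 121)/1.6036 = 2.0953
Critical value: t_{0.005,55} = ±2.668
p-value ≈ 0.0408
Decision: fail to reject H₀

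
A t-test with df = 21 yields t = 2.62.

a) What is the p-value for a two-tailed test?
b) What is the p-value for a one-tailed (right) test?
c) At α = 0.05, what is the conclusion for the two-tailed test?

Using t-distribution with df = 21:
a) Two-tailed: p = 2×P(T > 2.62) = 0.0160
b) One-tailed: p = P(T > 2.62) = 0.0080
c) 0.0160 < 0.05, reject H₀

Answer: a) 0.0160, b) 0.0080, c) reject H₀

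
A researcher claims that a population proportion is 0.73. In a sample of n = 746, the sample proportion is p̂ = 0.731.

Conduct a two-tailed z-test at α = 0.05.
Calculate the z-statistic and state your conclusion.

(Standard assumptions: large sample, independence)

H₀: p = 0.73, H₁: p ≠ 0.73
Standard error: SE = √(p₀(1-p₀)/n) = √(0.73×0.27/746) = 0.016255
z-statistic: z = (p̂ - p₀)/SE = (0.731 - 0.73)/0.016255 = 0.0615
Critical value: z_0.025 = ±1.960
p-value = 0.9510
Decision: fail to reject H₀ at α = 0.05

Answer: z = 0.0615, fail to reject H₀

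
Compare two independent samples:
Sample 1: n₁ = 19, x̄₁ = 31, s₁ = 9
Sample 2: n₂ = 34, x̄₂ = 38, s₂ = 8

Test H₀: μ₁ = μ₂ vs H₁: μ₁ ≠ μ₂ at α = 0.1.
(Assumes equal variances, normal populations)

Answer: t = -2.9209, reject H₀

Derivation:
Pooled variance: s²_p = [18×9² + 33×8²]/(51) = 70.0000
s_p = 8.3666
SE = s_p×√(1/n₁ + 1/n₂) = 8.3666×√(1/19 + 1/34) = 2.3965
t = (x̄₁ - x̄₂)/SE = (31 - 38)/2.3965 = -2.9209
df = 51, t-critical = ±1.675
Decision: reject H₀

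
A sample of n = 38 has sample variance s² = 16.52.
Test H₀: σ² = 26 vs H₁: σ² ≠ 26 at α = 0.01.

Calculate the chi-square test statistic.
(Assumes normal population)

df = n - 1 = 37
χ² = (n-1)s²/σ₀² = 37×16.52/26 = 23.5092
Critical values: χ²_{0.995,37} = 18.586, χ²_{0.005,37} = 62.883
Rejection region: χ² < 18.586 or χ² > 62.883
Decision: fail to reject H₀

Answer: χ² = 23.5092, fail to reject H₀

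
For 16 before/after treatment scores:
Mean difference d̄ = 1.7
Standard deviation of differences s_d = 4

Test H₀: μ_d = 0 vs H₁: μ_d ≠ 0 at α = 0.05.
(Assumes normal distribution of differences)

df = n - 1 = 15
SE = s_d/√n = 4/√16 = 1.0000
t = d̄/SE = 1.7/1.0000 = 1.7000
Critical value: t_{0.025,15} = ±2.131
p-value ≈ 0.1098
Decision: fail to reject H₀

Answer: t = 1.7000, fail to reject H₀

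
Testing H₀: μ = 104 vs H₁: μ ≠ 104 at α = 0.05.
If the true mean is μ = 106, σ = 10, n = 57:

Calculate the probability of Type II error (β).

Answer: β ≈ 0.6734

Derivation:
SE = σ/√n = 10/√57 = 1.3245
Critical values: μ₀ ± z_0.025×SE = 104 ± 1.960×1.3245
Acceptance region: (101.4040, 106.5960)
Under H₁ (μ = 106): z_high = (106.5960 - 106)/1.3245 = 0.4500, z_low = (101.4040 - 106)/1.3245 = -3.4700
β = P(not reject | H₁) = Φ(0.4500) - Φ(-3.4700) ≈ 0.6734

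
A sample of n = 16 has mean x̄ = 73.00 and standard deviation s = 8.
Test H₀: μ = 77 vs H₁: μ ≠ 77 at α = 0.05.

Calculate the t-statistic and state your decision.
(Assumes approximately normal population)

df = n - 1 = 15
SE = s/√n = 8/√16 = 2.0000
t = (x̄ - μ₀)/SE = (73.00 - 77)/2.0000 = -2.0000
Critical value: t_{0.025,15} = ±2.131
p-value ≈ 0.0639
Decision: fail to reject H₀

Answer: t = -2.0000, fail to reject H₀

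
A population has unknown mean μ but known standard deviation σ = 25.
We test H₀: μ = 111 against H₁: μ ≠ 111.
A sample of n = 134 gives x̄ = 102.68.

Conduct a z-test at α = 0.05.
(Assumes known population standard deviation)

Standard error: SE = σ/√n = 25/√134 = 2.1597
z-statistic: z = (x̄ - μ₀)/SE = (102.68 - 111)/2.1597 = -3.8524
Critical value: ±1.960
p-value = 0.0001
Decision: reject H₀

Answer: z = -3.8524, reject H₀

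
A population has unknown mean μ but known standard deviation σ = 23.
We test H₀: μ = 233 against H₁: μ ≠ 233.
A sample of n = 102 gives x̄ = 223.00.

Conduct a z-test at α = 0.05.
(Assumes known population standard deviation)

Answer: z = -4.3912, reject H₀

Derivation:
Standard error: SE = σ/√n = 23/√102 = 2.2773
z-statistic: z = (x̄ - μ₀)/SE = (223.00 - 233)/2.2773 = -4.3912
Critical value: ±1.960
p-value < 0.0001
Decision: reject H₀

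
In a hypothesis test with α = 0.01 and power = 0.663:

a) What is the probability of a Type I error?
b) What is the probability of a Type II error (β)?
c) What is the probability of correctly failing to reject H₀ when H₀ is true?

a) Type I error probability = α = 0.01
b) Power = P(reject H₀ | H₁ true) = 1 - β = 0.663, so Type II error probability = β = 1 - Power = 0.337
c) P(fail to reject H₀ | H₀ true) = 1 - α = 0.99

Answer: a) 0.01, b) 0.337, c) 0.99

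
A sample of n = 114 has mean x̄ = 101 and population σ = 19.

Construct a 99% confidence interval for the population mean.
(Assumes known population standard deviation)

Confidence level: 99%, α = 0.01
z_0.005 = 2.576
SE = σ/√n = 19/√114 = 1.7795
Margin of error = 2.576 × 1.7795 = 4.5840
CI: x̄ ± margin = 101 ± 4.5840
CI: (96.4160, 105.5840)

Answer: (96.4160, 105.5840)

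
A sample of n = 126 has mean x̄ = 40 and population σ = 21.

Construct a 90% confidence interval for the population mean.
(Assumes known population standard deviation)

Answer: (36.9225, 43.0775)

Derivation:
Confidence level: 90%, α = 0.1
z_0.05 = 1.645
SE = σ/√n = 21/√126 = 1.8708
Margin of error = 1.645 × 1.8708 = 3.0775
CI: x̄ ± margin = 40 ± 3.0775
CI: (36.9225, 43.0775)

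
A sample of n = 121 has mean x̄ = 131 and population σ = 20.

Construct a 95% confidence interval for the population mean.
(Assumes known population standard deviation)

Confidence level: 95%, α = 0.05
z_0.025 = 1.960
SE = σ/√n = 20/√121 = 1.8182
Margin of error = 1.960 × 1.8182 = 3.5637
CI: x̄ ± margin = 131 ± 3.5637
CI: (127.4363, 134.5637)

Answer: (127.4363, 134.5637)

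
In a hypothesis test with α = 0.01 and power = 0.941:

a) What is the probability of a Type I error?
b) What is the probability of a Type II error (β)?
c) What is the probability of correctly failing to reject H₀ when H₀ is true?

a) Type I error probability = α = 0.01
b) Power = P(reject H₀ | H₁ true) = 1 - β = 0.941, so Type II error probability = β = 1 - Power = 0.059
c) P(fail to reject H₀ | H₀ true) = 1 - α = 0.99

Answer: a) 0.01, b) 0.059, c) 0.99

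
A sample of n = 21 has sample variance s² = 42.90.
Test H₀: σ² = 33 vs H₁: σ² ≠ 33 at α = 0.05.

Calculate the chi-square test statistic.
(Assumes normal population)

Answer: χ² = 26.0000, fail to reject H₀

Derivation:
df = n - 1 = 20
χ² = (n-1)s²/σ₀² = 20×42.90/33 = 26.0000
Critical values: χ²_{0.975,20} = 9.591, χ²_{0.025,20} = 34.170
Rejection region: χ² < 9.591 or χ² > 34.170
Decision: fail to reject H₀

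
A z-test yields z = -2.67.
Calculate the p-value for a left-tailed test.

Answer: p-value ≈ 0.0038

Derivation:
For z = -2.67:
p = P(Z < -2.67) = Φ(-2.67) = 0.0038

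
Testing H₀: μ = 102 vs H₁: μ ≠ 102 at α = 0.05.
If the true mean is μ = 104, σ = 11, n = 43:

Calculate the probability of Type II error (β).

Answer: β ≈ 0.7779

Derivation:
SE = σ/√n = 11/√43 = 1.6775
Critical values: μ₀ ± z_0.025×SE = 102 ± 1.960×1.6775
Acceptance region: (98.7121, 105.2879)
Under H₁ (μ = 104): z_high = (105.2879 - 104)/1.6775 = 0.7677, z_low = (98.7121 - 104)/1.6775 = -3.1523
β = P(not reject | H₁) = Φ(0.7677) - Φ(-3.1523) ≈ 0.7779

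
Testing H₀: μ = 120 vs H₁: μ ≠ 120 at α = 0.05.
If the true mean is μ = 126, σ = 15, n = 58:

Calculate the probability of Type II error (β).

Answer: β ≈ 0.1387

Derivation:
SE = σ/√n = 15/√58 = 1.9696
Critical values: μ₀ ± z_0.025×SE = 120 ± 1.960×1.9696
Acceptance region: (116.1396, 123.8604)
Under H₁ (μ = 126): z_high = (123.8604 - 126)/1.9696 = -1.0863, z_low = (116.1396 - 126)/1.9696 = -5.0063
β = P(not reject | H₁) = Φ(-1.0863) - Φ(-5.0063) ≈ 0.1387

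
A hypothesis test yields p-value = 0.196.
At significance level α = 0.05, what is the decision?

Answer: fail to reject H₀

Derivation:
Compare p-value to α:
0.196 ≥ 0.05
Decision: fail to reject H₀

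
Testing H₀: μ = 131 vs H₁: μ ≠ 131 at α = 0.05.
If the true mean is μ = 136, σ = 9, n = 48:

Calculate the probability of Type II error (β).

Answer: β ≈ 0.0294

Derivation:
SE = σ/√n = 9/√48 = 1.2990
Critical values: μ₀ ± z_0.025×SE = 131 ± 1.960×1.2990
Acceptance region: (128.4540, 133.5460)
Under H₁ (μ = 136): z_high = (133.5460 - 136)/1.2990 = -1.8891, z_low = (128.4540 - 136)/1.2990 = -5.8091
β = P(not reject | H₁) = Φ(-1.8891) - Φ(-5.8091) ≈ 0.0294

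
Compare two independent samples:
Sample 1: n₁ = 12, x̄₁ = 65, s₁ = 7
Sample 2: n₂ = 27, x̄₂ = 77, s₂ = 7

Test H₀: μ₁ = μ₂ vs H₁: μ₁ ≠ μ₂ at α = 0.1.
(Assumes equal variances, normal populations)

Pooled variance: s²_p = [11×7² + 26×7²]/(37) = 49.0000
s_p = 7.0000
SE = s_p×√(1/n₁ + 1/n₂) = 7.0000×√(1/12 + 1/27) = 2.4286
t = (x̄₁ - x̄₂)/SE = (65 - 77)/2.4286 = -4.9411
df = 37, t-critical = ±1.687
Decision: reject H₀

Answer: t = -4.9411, reject H₀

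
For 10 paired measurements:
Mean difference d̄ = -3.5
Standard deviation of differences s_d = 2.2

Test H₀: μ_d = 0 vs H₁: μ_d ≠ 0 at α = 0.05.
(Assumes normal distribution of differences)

df = n - 1 = 9
SE = s_d/√n = 2.2/√10 = 0.6957
t = d̄/SE = -3.5/0.6957 = -5.0309
Critical value: t_{0.025,9} = ±2.262
p-value ≈ 0.0007
Decision: reject H₀

Answer: t = -5.0309, reject H₀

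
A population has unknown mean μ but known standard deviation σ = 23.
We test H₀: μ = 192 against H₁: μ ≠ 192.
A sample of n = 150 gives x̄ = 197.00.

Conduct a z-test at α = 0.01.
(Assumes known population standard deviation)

Answer: z = 2.6625, reject H₀

Derivation:
Standard error: SE = σ/√n = 23/√150 = 1.8779
z-statistic: z = (x̄ - μ₀)/SE = (197.00 - 192)/1.8779 = 2.6625
Critical value: ±2.576
p-value = 0.0078
Decision: reject H₀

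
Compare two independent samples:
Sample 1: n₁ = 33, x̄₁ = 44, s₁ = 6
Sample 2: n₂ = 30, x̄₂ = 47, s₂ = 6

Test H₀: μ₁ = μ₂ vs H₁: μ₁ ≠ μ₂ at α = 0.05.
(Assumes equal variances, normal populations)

Answer: t = -1.9820, fail to reject H₀

Derivation:
Pooled variance: s²_p = [32×6² + 29×6²]/(61) = 36.0000
s_p = 6.0000
SE = s_p×√(1/n₁ + 1/n₂) = 6.0000×√(1/33 + 1/30) = 1.5136
t = (x̄₁ - x̄₂)/SE = (44 - 47)/1.5136 = -1.9820
df = 61, t-critical = ±2.000
Decision: fail to reject H₀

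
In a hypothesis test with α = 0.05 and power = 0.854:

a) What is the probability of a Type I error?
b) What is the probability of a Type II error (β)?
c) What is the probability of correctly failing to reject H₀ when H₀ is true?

a) Type I error probability = α = 0.05
b) Power = P(reject H₀ | H₁ true) = 1 - β = 0.854, so Type II error probability = β = 1 - Power = 0.146
c) P(fail to reject H₀ | H₀ true) = 1 - α = 0.95

Answer: a) 0.05, b) 0.146, c) 0.95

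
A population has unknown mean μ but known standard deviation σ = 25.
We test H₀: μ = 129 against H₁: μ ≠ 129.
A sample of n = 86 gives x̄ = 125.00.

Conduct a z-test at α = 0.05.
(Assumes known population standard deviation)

Answer: z = -1.4838, fail to reject H₀

Derivation:
Standard error: SE = σ/√n = 25/√86 = 2.6958
z-statistic: z = (x̄ - μ₀)/SE = (125.00 - 129)/2.6958 = -1.4838
Critical value: ±1.960
p-value = 0.1379
Decision: fail to reject H₀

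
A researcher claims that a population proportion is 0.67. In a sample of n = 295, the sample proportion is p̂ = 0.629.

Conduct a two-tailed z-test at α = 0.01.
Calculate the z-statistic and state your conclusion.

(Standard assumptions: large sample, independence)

H₀: p = 0.67, H₁: p ≠ 0.67
Standard error: SE = √(p₀(1-p₀)/n) = √(0.67×0.33/295) = 0.027377
z-statistic: z = (p̂ - p₀)/SE = (0.629 - 0.67)/0.027377 = -1.4976
Critical value: z_0.005 = ±2.576
p-value = 0.1342
Decision: fail to reject H₀ at α = 0.01

Answer: z = -1.4976, fail to reject H₀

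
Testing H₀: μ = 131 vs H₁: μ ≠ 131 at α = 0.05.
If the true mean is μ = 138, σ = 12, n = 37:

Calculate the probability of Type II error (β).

SE = σ/√n = 12/√37 = 1.9728
Critical values: μ₀ ± z_0.025×SE = 131 ± 1.960×1.9728
Acceptance region: (127.1333, 134.8667)
Under H₁ (μ = 138): z_high = (134.8667 - 138)/1.9728 = -1.5883, z_low = (127.1333 - 138)/1.9728 = -5.5083
β = P(not reject | H₁) = Φ(-1.5883) - Φ(-5.5083) ≈ 0.0561

Answer: β ≈ 0.0561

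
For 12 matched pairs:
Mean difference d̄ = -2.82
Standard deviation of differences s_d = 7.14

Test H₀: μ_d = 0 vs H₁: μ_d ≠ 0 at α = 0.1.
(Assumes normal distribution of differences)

Answer: t = -1.3682, fail to reject H₀

Derivation:
df = n - 1 = 11
SE = s_d/√n = 7.14/√12 = 2.0611
t = d̄/SE = -2.82/2.0611 = -1.3682
Critical value: t_{0.05,11} = ±1.796
p-value ≈ 0.1985
Decision: fail to reject H₀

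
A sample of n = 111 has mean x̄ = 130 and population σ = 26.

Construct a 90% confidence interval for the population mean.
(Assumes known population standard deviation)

Answer: (125.9405, 134.0595)

Derivation:
Confidence level: 90%, α = 0.1
z_0.05 = 1.645
SE = σ/√n = 26/√111 = 2.4678
Margin of error = 1.645 × 2.4678 = 4.0595
CI: x̄ ± margin = 130 ± 4.0595
CI: (125.9405, 134.0595)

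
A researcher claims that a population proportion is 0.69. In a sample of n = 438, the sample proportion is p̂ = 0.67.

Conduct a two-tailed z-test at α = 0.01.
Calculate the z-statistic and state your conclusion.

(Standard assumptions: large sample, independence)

Answer: z = -0.9050, fail to reject H₀

Derivation:
H₀: p = 0.69, H₁: p ≠ 0.69
Standard error: SE = √(p₀(1-p₀)/n) = √(0.69×0.31/438) = 0.022099
z-statistic: z = (p̂ - p₀)/SE = (0.67 - 0.69)/0.022099 = -0.9050
Critical value: z_0.005 = ±2.576
p-value = 0.3655
Decision: fail to reject H₀ at α = 0.01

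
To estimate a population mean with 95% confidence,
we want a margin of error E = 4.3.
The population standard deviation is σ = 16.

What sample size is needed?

z_0.025 = 1.960
n = (z×σ/E)² = (1.960×16/4.3)²
n = 53.1882
Round up: n = 54

Answer: n = 54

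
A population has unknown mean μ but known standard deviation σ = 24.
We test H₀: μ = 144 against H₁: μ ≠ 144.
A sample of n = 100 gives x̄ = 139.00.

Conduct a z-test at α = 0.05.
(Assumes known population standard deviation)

Answer: z = -2.0833, reject H₀

Derivation:
Standard error: SE = σ/√n = 24/√100 = 2.4000
z-statistic: z = (x̄ - μ₀)/SE = (139.00 - 144)/2.4000 = -2.0833
Critical value: ±1.960
p-value = 0.0372
Decision: reject H₀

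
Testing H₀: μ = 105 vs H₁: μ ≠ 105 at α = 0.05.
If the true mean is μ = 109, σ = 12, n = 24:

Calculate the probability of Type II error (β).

SE = σ/√n = 12/√24 = 2.4495
Critical values: μ₀ ± z_0.025×SE = 105 ± 1.960×2.4495
Acceptance region: (100.1990, 109.8010)
Under H₁ (μ = 109): z_high = (109.8010 - 109)/2.4495 = 0.3270, z_low = (100.1990 - 109)/2.4495 = -3.5930
β = P(not reject | H₁) = Φ(0.3270) - Φ(-3.5930) ≈ 0.6280

Answer: β ≈ 0.6280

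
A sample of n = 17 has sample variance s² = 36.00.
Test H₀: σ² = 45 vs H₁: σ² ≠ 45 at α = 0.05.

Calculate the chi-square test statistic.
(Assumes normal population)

Answer: χ² = 12.8000, fail to reject H₀

Derivation:
df = n - 1 = 16
χ² = (n-1)s²/σ₀² = 16×36.00/45 = 12.8000
Critical values: χ²_{0.975,16} = 6.908, χ²_{0.025,16} = 28.845
Rejection region: χ² < 6.908 or χ² > 28.845
Decision: fail to reject H₀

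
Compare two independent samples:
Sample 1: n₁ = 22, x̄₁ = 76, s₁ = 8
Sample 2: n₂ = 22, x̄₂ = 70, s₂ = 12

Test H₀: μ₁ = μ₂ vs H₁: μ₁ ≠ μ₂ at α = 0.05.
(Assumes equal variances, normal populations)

Answer: t = 1.9513, fail to reject H₀

Derivation:
Pooled variance: s²_p = [21×8² + 21×12²]/(42) = 104.0000
s_p = 10.1980
SE = s_p×√(1/n₁ + 1/n₂) = 10.1980×√(1/22 + 1/22) = 3.0748
t = (x̄₁ - x̄₂)/SE = (76 - 70)/3.0748 = 1.9513
df = 42, t-critical = ±2.018
Decision: fail to reject H₀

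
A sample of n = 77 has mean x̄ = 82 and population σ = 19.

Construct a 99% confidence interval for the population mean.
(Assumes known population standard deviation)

Answer: (76.4222, 87.5778)

Derivation:
Confidence level: 99%, α = 0.01
z_0.005 = 2.576
SE = σ/√n = 19/√77 = 2.1653
Margin of error = 2.576 × 2.1653 = 5.5778
CI: x̄ ± margin = 82 ± 5.5778
CI: (76.4222, 87.5778)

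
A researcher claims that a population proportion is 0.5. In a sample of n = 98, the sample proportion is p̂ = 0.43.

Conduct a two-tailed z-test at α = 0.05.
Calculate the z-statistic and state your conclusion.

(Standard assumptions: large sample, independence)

Answer: z = -1.3859, fail to reject H₀

Derivation:
H₀: p = 0.5, H₁: p ≠ 0.5
Standard error: SE = √(p₀(1-p₀)/n) = √(0.5×0.5/98) = 0.050508
z-statistic: z = (p̂ - p₀)/SE = (0.43 - 0.5)/0.050508 = -1.3859
Critical value: z_0.025 = ±1.960
p-value = 0.1658
Decision: fail to reject H₀ at α = 0.05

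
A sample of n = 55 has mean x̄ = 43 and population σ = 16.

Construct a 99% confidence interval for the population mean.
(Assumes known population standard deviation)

Answer: (37.4425, 48.5575)

Derivation:
Confidence level: 99%, α = 0.01
z_0.005 = 2.576
SE = σ/√n = 16/√55 = 2.1574
Margin of error = 2.576 × 2.1574 = 5.5575
CI: x̄ ± margin = 43 ± 5.5575
CI: (37.4425, 48.5575)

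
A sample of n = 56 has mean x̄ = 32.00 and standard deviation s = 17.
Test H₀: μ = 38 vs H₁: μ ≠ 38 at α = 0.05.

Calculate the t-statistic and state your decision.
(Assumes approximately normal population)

df = n - 1 = 55
SE = s/√n = 17/√56 = 2.2717
t = (x̄ - μ₀)/SE = (32.00 - 38)/2.2717 = -2.6412
Critical value: t_{0.025,55} = ±2.004
p-value ≈ 0.0107
Decision: reject H₀

Answer: t = -2.6412, reject H₀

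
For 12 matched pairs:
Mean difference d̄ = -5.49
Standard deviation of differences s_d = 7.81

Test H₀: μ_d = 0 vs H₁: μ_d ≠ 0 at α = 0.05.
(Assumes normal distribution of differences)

Answer: t = -2.4350, reject H₀

Derivation:
df = n - 1 = 11
SE = s_d/√n = 7.81/√12 = 2.2546
t = d̄/SE = -5.49/2.2546 = -2.4350
Critical value: t_{0.025,11} = ±2.201
p-value ≈ 0.0331
Decision: reject H₀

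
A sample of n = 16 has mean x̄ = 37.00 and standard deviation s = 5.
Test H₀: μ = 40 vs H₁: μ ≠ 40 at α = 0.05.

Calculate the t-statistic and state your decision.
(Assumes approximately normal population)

df = n - 1 = 15
SE = s/√n = 5/√16 = 1.2500
t = (x̄ - μ₀)/SE = (37.00 - 40)/1.2500 = -2.4000
Critical value: t_{0.025,15} = ±2.131
p-value ≈ 0.0298
Decision: reject H₀

Answer: t = -2.4000, reject H₀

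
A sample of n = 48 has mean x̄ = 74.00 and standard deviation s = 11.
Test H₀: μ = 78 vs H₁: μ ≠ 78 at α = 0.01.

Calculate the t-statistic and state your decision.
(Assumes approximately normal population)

Answer: t = -2.5194, fail to reject H₀

Derivation:
df = n - 1 = 47
SE = s/√n = 11/√48 = 1.5877
t = (x̄ - μ₀)/SE = (74.00 - 78)/1.5877 = -2.5194
Critical value: t_{0.005,47} = ±2.685
p-value ≈ 0.0152
Decision: fail to reject H₀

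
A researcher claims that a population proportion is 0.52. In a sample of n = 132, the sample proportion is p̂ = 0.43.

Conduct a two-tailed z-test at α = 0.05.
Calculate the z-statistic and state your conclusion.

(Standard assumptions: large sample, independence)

Answer: z = -2.0697, reject H₀

Derivation:
H₀: p = 0.52, H₁: p ≠ 0.52
Standard error: SE = √(p₀(1-p₀)/n) = √(0.52×0.48/132) = 0.043485
z-statistic: z = (p̂ - p₀)/SE = (0.43 - 0.52)/0.043485 = -2.0697
Critical value: z_0.025 = ±1.960
p-value = 0.0385
Decision: reject H₀ at α = 0.05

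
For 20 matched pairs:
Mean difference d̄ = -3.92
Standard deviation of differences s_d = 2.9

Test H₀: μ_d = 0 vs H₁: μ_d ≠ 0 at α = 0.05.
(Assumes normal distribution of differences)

Answer: t = -6.0447, reject H₀

Derivation:
df = n - 1 = 19
SE = s_d/√n = 2.9/√20 = 0.6485
t = d̄/SE = -3.92/0.6485 = -6.0447
Critical value: t_{0.025,19} = ±2.093
p-value < 0.0001
Decision: reject H₀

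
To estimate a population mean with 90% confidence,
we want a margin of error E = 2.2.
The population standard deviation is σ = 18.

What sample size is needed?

Answer: n = 182

Derivation:
z_0.05 = 1.645
n = (z×σ/E)² = (1.645×18/2.2)²
n = 181.1471
Round up: n = 182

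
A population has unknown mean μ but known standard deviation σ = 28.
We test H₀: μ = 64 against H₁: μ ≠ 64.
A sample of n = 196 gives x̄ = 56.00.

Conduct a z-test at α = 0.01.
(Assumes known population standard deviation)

Standard error: SE = σ/√n = 28/√196 = 2.0000
z-statistic: z = (x̄ - μ₀)/SE = (56.00 - 64)/2.0000 = -4.0000
Critical value: ±2.576
p-value = 0.0001
Decision: reject H₀

Answer: z = -4.0000, reject H₀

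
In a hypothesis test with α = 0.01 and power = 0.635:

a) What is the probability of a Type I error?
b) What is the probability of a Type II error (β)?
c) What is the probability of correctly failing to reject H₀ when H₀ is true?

a) Type I error probability = α = 0.01
b) Power = P(reject H₀ | H₁ true) = 1 - β = 0.635, so Type II error probability = β = 1 - Power = 0.365
c) P(fail to reject H₀ | H₀ true) = 1 - α = 0.99

Answer: a) 0.01, b) 0.365, c) 0.99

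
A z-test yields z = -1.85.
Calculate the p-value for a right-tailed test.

Answer: p-value ≈ 0.9678

Derivation:
For z = -1.85:
p = P(Z > -1.85) = 1 - Φ(-1.85) = 0.9678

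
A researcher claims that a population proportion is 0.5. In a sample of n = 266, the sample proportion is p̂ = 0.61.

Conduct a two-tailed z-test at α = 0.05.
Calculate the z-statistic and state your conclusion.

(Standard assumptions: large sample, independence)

H₀: p = 0.5, H₁: p ≠ 0.5
Standard error: SE = √(p₀(1-p₀)/n) = √(0.5×0.5/266) = 0.030657
z-statistic: z = (p̂ - p₀)/SE = (0.61 - 0.5)/0.030657 = 3.5881
Critical value: z_0.025 = ±1.960
p-value = 0.0003
Decision: reject H₀ at α = 0.05

Answer: z = 3.5881, reject H₀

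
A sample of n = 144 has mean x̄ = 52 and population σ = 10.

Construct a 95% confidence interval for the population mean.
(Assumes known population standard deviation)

Answer: (50.3667, 53.6333)

Derivation:
Confidence level: 95%, α = 0.05
z_0.025 = 1.960
SE = σ/√n = 10/√144 = 0.8333
Margin of error = 1.960 × 0.8333 = 1.6333
CI: x̄ ± margin = 52 ± 1.6333
CI: (50.3667, 53.6333)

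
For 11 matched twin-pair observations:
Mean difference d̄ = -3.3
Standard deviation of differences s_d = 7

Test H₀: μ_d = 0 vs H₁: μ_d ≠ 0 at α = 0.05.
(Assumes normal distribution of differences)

df = n - 1 = 10
SE = s_d/√n = 7/√11 = 2.1106
t = d̄/SE = -3.3/2.1106 = -1.5635
Critical value: t_{0.025,10} = ±2.228
p-value ≈ 0.1490
Decision: fail to reject H₀

Answer: t = -1.5635, fail to reject H₀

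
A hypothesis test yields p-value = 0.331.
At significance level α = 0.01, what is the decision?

Compare p-value to α:
0.331 ≥ 0.01
Decision: fail to reject H₀

Answer: fail to reject H₀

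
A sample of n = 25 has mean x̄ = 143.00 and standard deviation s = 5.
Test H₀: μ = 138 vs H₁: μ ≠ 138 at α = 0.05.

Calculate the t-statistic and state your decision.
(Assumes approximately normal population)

Answer: t = 5.0000, reject H₀

Derivation:
df = n - 1 = 24
SE = s/√n = 5/√25 = 1.0000
t = (x̄ - μ₀)/SE = (143.00 - 138)/1.0000 = 5.0000
Critical value: t_{0.025,24} = ±2.064
p-value < 0.0001
Decision: reject H₀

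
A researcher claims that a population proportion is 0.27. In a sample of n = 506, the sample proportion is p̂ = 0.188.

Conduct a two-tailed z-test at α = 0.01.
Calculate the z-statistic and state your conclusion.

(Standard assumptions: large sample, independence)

H₀: p = 0.27, H₁: p ≠ 0.27
Standard error: SE = √(p₀(1-p₀)/n) = √(0.27×0.73/506) = 0.019736
z-statistic: z = (p̂ - p₀)/SE = (0.188 - 0.27)/0.019736 = -4.1548
Critical value: z_0.005 = ±2.576
p-value < 0.0001
Decision: reject H₀ at α = 0.01

Answer: z = -4.1548, reject H₀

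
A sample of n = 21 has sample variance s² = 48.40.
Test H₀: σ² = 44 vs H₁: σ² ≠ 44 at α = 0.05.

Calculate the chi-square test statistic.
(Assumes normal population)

df = n - 1 = 20
χ² = (n-1)s²/σ₀² = 20×48.40/44 = 22.0000
Critical values: χ²_{0.975,20} = 9.591, χ²_{0.025,20} = 34.170
Rejection region: χ² < 9.591 or χ² > 34.170
Decision: fail to reject H₀

Answer: χ² = 22.0000, fail to reject H₀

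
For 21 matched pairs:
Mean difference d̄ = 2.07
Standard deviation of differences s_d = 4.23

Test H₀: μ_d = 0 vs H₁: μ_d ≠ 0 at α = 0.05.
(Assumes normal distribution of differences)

Answer: t = 2.2424, reject H₀

Derivation:
df = n - 1 = 20
SE = s_d/√n = 4.23/√21 = 0.9231
t = d̄/SE = 2.07/0.9231 = 2.2424
Critical value: t_{0.025,20} = ±2.086
p-value ≈ 0.0364
Decision: reject H₀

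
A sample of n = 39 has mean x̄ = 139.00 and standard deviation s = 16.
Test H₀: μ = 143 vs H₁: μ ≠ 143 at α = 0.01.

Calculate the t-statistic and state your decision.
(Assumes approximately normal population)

df = n - 1 = 38
SE = s/√n = 16/√39 = 2.5621
t = (x̄ - μ₀)/SE = (139.00 - 143)/2.5621 = -1.5612
Critical value: t_{0.005,38} = ±2.712
p-value ≈ 0.1268
Decision: fail to reject H₀

Answer: t = -1.5612, fail to reject H₀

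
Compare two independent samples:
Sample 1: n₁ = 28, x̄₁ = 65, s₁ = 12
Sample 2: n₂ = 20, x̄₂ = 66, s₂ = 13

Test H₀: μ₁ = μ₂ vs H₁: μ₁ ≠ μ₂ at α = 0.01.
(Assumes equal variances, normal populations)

Pooled variance: s²_p = [27×12² + 19×13²]/(46) = 154.3261
s_p = 12.4228
SE = s_p×√(1/n₁ + 1/n₂) = 12.4228×√(1/28 + 1/20) = 3.6370
t = (x̄₁ - x̄₂)/SE = (65 - 66)/3.6370 = -0.2750
df = 46, t-critical = ±2.687
Decision: fail to reject H₀

Answer: t = -0.2750, fail to reject H₀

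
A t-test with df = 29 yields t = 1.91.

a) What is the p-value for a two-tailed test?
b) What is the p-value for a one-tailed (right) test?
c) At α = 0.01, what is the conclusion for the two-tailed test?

Using t-distribution with df = 29:
a) Two-tailed: p = 2×P(T > 1.91) = 0.0661
b) One-tailed: p = P(T > 1.91) = 0.0330
c) 0.0661 ≥ 0.01, fail to reject H₀

Answer: a) 0.0661, b) 0.0330, c) fail to reject H₀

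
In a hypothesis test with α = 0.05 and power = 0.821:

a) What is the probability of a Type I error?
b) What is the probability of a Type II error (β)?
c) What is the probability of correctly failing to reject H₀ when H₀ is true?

Answer: a) 0.05, b) 0.179, c) 0.95

Derivation:
a) Type I error probability = α = 0.05
b) Power = P(reject H₀ | H₁ true) = 1 - β = 0.821, so Type II error probability = β = 1 - Power = 0.179
c) P(fail to reject H₀ | H₀ true) = 1 - α = 0.95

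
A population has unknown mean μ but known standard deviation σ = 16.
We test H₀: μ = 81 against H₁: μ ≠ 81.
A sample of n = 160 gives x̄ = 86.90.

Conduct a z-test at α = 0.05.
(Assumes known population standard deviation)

Standard error: SE = σ/√n = 16/√160 = 1.2649
z-statistic: z = (x̄ - μ₀)/SE = (86.90 - 81)/1.2649 = 4.6644
Critical value: ±1.960
p-value < 0.0001
Decision: reject H₀

Answer: z = 4.6644, reject H₀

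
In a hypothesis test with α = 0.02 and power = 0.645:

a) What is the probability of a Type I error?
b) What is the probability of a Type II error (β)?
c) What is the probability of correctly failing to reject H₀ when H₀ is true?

Answer: a) 0.02, b) 0.355, c) 0.98

Derivation:
a) Type I error probability = α = 0.02
b) Power = P(reject H₀ | H₁ true) = 1 - β = 0.645, so Type II error probability = β = 1 - Power = 0.355
c) P(fail to reject H₀ | H₀ true) = 1 - α = 0.98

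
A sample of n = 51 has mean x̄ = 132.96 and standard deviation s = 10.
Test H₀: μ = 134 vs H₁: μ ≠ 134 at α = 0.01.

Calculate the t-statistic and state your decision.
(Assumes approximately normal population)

df = n - 1 = 50
SE = s/√n = 10/√51 = 1.4003
t = (x̄ - μ₀)/SE = (132.96 - 134)/1.4003 = -0.7427
Critical value: t_{0.005,50} = ±2.678
p-value ≈ 0.4611
Decision: fail to reject H₀

Answer: t = -0.7427, fail to reject H₀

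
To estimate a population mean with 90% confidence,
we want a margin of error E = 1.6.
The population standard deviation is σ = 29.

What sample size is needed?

z_0.05 = 1.645
n = (z×σ/E)² = (1.645×29/1.6)²
n = 888.9715
Round up: n = 889

Answer: n = 889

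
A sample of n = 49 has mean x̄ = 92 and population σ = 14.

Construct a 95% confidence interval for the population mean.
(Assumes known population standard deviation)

Answer: (88.0800, 95.9200)

Derivation:
Confidence level: 95%, α = 0.05
z_0.025 = 1.960
SE = σ/√n = 14/√49 = 2.0000
Margin of error = 1.960 × 2.0000 = 3.9200
CI: x̄ ± margin = 92 ± 3.9200
CI: (88.0800, 95.9200)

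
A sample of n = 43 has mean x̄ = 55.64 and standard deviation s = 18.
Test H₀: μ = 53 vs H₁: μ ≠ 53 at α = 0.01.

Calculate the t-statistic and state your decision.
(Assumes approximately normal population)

Answer: t = 0.9617, fail to reject H₀

Derivation:
df = n - 1 = 42
SE = s/√n = 18/√43 = 2.7450
t = (x̄ - μ₀)/SE = (55.64 - 53)/2.7450 = 0.9617
Critical value: t_{0.005,42} = ±2.698
p-value ≈ 0.3417
Decision: fail to reject H₀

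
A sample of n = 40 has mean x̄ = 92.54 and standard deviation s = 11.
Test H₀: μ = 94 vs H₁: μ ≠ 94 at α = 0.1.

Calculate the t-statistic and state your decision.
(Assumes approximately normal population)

Answer: t = -0.8394, fail to reject H₀

Derivation:
df = n - 1 = 39
SE = s/√n = 11/√40 = 1.7393
t = (x̄ - μ₀)/SE = (92.54 - 94)/1.7393 = -0.8394
Critical value: t_{0.05,39} = ±1.685
p-value ≈ 0.4064
Decision: fail to reject H₀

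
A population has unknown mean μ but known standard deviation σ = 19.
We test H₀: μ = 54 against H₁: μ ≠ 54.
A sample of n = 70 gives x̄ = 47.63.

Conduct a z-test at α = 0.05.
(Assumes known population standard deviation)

Standard error: SE = σ/√n = 19/√70 = 2.2709
z-statistic: z = (x̄ - μ₀)/SE = (47.63 - 54)/2.2709 = -2.8051
Critical value: ±1.960
p-value = 0.0050
Decision: reject H₀

Answer: z = -2.8051, reject H₀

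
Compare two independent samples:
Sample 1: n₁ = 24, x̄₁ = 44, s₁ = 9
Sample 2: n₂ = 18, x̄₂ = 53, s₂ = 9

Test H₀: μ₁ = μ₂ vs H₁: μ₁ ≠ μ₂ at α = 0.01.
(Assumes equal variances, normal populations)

Answer: t = -3.2072, reject H₀

Derivation:
Pooled variance: s²_p = [23×9² + 17×9²]/(40) = 81.0000
s_p = 9.0000
SE = s_p×√(1/n₁ + 1/n₂) = 9.0000×√(1/24 + 1/18) = 2.8062
t = (x̄₁ - x̄₂)/SE = (44 - 53)/2.8062 = -3.2072
df = 40, t-critical = ±2.704
Decision: reject H₀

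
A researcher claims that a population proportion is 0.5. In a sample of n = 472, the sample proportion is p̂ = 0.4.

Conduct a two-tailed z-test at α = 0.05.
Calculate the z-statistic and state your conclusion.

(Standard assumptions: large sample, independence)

H₀: p = 0.5, H₁: p ≠ 0.5
Standard error: SE = √(p₀(1-p₀)/n) = √(0.5×0.5/472) = 0.023014
z-statistic: z = (p̂ - p₀)/SE = (0.4 - 0.5)/0.023014 = -4.3452
Critical value: z_0.025 = ±1.960
p-value < 0.0001
Decision: reject H₀ at α = 0.05

Answer: z = -4.3452, reject H₀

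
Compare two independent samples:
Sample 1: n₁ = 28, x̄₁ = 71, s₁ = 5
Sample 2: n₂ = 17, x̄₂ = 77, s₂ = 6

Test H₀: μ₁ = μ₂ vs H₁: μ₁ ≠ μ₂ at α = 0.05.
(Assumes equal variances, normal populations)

Answer: t = -3.6179, reject H₀

Derivation:
Pooled variance: s²_p = [27×5² + 16×6²]/(43) = 29.0930
s_p = 5.3938
SE = s_p×√(1/n₁ + 1/n₂) = 5.3938×√(1/28 + 1/17) = 1.6584
t = (x̄₁ - x̄₂)/SE = (71 - 77)/1.6584 = -3.6179
df = 43, t-critical = ±2.017
Decision: reject H₀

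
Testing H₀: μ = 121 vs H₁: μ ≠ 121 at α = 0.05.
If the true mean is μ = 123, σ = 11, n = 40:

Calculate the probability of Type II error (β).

SE = σ/√n = 11/√40 = 1.7393
Critical values: μ₀ ± z_0.025×SE = 121 ± 1.960×1.7393
Acceptance region: (117.5910, 124.4090)
Under H₁ (μ = 123): z_high = (124.4090 - 123)/1.7393 = 0.8101, z_low = (117.5910 - 123)/1.7393 = -3.1099
β = P(not reject | H₁) = Φ(0.8101) - Φ(-3.1099) ≈ 0.7901

Answer: β ≈ 0.7901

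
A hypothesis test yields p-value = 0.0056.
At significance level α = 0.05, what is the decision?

Compare p-value to α:
0.0056 < 0.05
Decision: reject H₀

Answer: reject H₀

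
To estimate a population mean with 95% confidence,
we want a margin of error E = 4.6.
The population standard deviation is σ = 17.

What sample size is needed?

z_0.025 = 1.960
n = (z×σ/E)² = (1.960×17/4.6)²
n = 52.4680
Round up: n = 53

Answer: n = 53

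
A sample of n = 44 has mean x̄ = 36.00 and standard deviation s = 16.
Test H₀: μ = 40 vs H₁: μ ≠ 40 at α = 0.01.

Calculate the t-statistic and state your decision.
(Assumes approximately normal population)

df = n - 1 = 43
SE = s/√n = 16/√44 = 2.4121
t = (x̄ - μ₀)/SE = (36.00 - 40)/2.4121 = -1.6583
Critical value: t_{0.005,43} = ±2.695
p-value ≈ 0.1045
Decision: fail to reject H₀

Answer: t = -1.6583, fail to reject H₀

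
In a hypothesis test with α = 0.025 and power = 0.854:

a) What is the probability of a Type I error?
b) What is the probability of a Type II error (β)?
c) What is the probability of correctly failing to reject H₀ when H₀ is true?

a) Type I error probability = α = 0.025
b) Power = P(reject H₀ | H₁ true) = 1 - β = 0.854, so Type II error probability = β = 1 - Power = 0.146
c) P(fail to reject H₀ | H₀ true) = 1 - α = 0.975

Answer: a) 0.025, b) 0.146, c) 0.975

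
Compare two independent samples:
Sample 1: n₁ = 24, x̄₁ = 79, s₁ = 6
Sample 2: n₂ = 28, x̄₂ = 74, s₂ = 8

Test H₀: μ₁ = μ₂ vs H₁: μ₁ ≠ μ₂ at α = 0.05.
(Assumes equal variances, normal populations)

Pooled variance: s²_p = [23×6² + 27×8²]/(50) = 51.1200
s_p = 7.1498
SE = s_p×√(1/n₁ + 1/n₂) = 7.1498×√(1/24 + 1/28) = 1.9889
t = (x̄₁ - x̄₂)/SE = (79 - 74)/1.9889 = 2.5140
df = 50, t-critical = ±2.009
Decision: reject H₀

Answer: t = 2.5140, reject H₀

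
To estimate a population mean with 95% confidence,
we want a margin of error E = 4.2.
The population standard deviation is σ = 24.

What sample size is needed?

z_0.025 = 1.960
n = (z×σ/E)² = (1.960×24/4.2)²
n = 125.4400
Round up: n = 126

Answer: n = 126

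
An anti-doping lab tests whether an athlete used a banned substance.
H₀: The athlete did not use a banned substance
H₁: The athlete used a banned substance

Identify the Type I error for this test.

Answer: Falsely accusing a clean athlete of doping

Derivation:
Type I error (α): Rejecting H₀ when H₀ is true
Type II error (β): Failing to reject H₀ when H₁ is true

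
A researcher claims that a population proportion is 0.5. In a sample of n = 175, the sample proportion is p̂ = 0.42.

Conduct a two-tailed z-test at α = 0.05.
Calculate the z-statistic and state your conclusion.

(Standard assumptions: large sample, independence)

H₀: p = 0.5, H₁: p ≠ 0.5
Standard error: SE = √(p₀(1-p₀)/n) = √(0.5×0.5/175) = 0.037796
z-statistic: z = (p̂ - p₀)/SE = (0.42 - 0.5)/0.037796 = -2.1166
Critical value: z_0.025 = ±1.960
p-value = 0.0343
Decision: reject H₀ at α = 0.05

Answer: z = -2.1166, reject H₀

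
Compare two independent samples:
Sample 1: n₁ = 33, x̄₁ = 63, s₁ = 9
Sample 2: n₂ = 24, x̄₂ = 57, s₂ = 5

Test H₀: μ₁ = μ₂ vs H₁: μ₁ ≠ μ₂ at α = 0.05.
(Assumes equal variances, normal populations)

Answer: t = 2.9474, reject H₀

Derivation:
Pooled variance: s²_p = [32×9² + 23×5²]/(55) = 57.5818
s_p = 7.5883
SE = s_p×√(1/n₁ + 1/n₂) = 7.5883×√(1/33 + 1/24) = 2.0357
t = (x̄₁ - x̄₂)/SE = (63 - 57)/2.0357 = 2.9474
df = 55, t-critical = ±2.004
Decision: reject H₀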